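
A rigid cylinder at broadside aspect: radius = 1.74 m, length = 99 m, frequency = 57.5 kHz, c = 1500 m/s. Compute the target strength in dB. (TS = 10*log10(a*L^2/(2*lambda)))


lambda = 1500/57500 = 0.02609 m
TS = 10*log10(1.74*99^2/(2*0.02609)) = 55.14

55.14 dB


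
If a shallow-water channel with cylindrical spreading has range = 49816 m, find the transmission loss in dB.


TL = 10*log10(49816) = 46.97

46.97 dB


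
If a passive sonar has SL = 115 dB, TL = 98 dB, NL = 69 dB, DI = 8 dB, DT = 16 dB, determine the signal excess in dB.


SE = SL - TL - NL + DI - DT = 115 - 98 - 69 + 8 - 16 = -60

-60 dB


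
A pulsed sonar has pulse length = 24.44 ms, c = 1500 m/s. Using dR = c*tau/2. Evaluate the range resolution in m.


dR = c*tau/2 = 1500 * 24.44e-3 / 2 = 18.33

18.33 m


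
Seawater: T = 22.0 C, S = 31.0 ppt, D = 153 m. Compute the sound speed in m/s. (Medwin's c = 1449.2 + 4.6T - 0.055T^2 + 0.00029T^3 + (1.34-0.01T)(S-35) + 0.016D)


c = 1449.2 + 4.6*22.0 - 0.055*22.0^2 + 0.00029*22.0^3 + (1.34 - 0.01*22.0)*(31.0 - 35) + 0.016*153 = 1524.84

1524.84 m/s


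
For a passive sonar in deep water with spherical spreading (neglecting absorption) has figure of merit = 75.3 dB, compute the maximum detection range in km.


5.82 km


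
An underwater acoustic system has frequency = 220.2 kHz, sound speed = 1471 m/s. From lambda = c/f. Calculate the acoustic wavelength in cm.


lambda = c/f = 1471 / 220200 = 0.0067 m = 0.67 cm

0.67 cm


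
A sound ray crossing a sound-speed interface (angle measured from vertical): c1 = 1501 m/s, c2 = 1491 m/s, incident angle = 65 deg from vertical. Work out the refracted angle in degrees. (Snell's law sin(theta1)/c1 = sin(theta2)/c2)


sin(theta2) = (c2/c1)*sin(theta1) = (1491/1501)*sin(65 deg) = 0.90027
theta2 = arcsin(0.90027) = 64.19

64.19 deg


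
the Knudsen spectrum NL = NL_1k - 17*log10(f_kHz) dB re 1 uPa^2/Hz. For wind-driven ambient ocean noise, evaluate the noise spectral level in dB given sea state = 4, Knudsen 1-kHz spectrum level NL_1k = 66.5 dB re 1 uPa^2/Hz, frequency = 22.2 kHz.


NL = NL_1k - 17*log10(f_kHz) = 66.5 - 17*log10(22.2) = 66.5 - (22.89) = 43.61

43.61 dB


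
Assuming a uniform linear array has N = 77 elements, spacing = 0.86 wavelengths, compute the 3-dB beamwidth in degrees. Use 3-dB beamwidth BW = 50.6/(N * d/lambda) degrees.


BW = 50.6 / (77 * 0.86) = 50.6 / 66.22 = 0.76

0.76 deg


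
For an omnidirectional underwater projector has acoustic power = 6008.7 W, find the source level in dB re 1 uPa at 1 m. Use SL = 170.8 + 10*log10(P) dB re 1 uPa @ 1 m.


SL = 170.8 + 10*log10(6008.7) = 170.8 + 37.79 = 208.59

208.59 dB


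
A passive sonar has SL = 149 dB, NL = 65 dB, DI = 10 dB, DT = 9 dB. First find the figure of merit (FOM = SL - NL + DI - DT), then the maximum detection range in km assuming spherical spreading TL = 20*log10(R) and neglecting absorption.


Step 1: FOM = SL - NL + DI - DT = 149 - 65 + 10 - 9 = 85 dB
Step 2: at max range FOM = TL = 20*log10(R), so R = 10^(85/20) = 17782.79 m = 17.78 km

17.78 km


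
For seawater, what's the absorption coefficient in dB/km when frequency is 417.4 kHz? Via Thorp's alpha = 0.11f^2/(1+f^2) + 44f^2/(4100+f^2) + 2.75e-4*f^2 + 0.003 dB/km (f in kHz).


f^2 = 174222.76
alpha = 0.11*174222.76/(1+174222.76) + 44*174222.76/(4100+174222.76) + 2.75e-4*174222.76 + 0.003 = 91.013

91.013 dB/km


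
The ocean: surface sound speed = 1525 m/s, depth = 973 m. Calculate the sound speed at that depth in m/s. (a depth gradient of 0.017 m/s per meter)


c = 1525 + 0.017 * 973 = 1541.541

1541.541 m/s


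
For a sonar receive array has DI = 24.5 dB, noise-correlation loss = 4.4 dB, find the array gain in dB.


20.1 dB


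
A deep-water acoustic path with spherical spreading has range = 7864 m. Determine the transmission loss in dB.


TL = 20*log10(7864) = 77.91

77.91 dB


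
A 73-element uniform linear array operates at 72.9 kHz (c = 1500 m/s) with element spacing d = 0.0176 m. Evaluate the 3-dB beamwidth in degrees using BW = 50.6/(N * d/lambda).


Step 1: lambda = 1500/72900 = 0.02058 m
Step 2: d/lambda = 0.0176/0.02058 = 0.8552
Step 3: BW = 50.6/(N * d/lambda) = 50.6/(73 * 0.8552) = 0.81

0.81 deg


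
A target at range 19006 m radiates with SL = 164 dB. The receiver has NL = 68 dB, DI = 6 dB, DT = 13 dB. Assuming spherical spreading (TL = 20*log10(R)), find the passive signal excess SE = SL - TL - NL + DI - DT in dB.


3.42 dB


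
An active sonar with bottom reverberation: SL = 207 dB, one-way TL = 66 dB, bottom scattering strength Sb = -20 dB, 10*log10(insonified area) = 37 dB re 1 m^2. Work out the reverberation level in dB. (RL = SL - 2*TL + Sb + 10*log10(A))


RL = SL - 2*TL + Sb + 10*log10(A) = 207 - 2*66 + (-20) + 37 = 92

92 dB


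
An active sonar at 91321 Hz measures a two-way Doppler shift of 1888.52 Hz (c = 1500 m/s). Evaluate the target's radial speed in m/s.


From fd = 2*f*v/c, v = c*fd/(2*f) = 1500 * 1888.52 / (2*91321) = 15.51

15.51 m/s


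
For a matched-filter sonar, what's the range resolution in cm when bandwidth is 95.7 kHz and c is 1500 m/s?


0.78 cm


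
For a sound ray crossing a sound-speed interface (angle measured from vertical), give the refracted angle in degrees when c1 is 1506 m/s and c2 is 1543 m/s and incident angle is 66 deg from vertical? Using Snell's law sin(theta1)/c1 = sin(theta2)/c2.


69.39 deg


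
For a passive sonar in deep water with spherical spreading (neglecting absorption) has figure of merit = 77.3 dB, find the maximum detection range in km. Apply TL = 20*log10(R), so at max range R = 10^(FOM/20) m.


7.33 km


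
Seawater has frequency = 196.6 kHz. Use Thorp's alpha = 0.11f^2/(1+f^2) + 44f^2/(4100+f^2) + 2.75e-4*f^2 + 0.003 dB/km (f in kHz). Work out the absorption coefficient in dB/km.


f^2 = 38651.56
alpha = 0.11*38651.56/(1+38651.56) + 44*38651.56/(4100+38651.56) + 2.75e-4*38651.56 + 0.003 = 50.522

50.522 dB/km


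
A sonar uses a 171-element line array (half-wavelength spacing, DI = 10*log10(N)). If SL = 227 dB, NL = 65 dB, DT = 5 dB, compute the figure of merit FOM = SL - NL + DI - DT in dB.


Step 1: DI = 10*log10(171) = 22.33 dB
Step 2: FOM = SL - NL + DI - DT = 227 - 65 + 22.33 - 5 = 179.33

179.33 dB


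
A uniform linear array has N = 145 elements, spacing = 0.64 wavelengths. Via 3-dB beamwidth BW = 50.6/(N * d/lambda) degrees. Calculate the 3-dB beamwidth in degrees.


BW = 50.6 / (145 * 0.64) = 50.6 / 92.8 = 0.55

0.55 deg


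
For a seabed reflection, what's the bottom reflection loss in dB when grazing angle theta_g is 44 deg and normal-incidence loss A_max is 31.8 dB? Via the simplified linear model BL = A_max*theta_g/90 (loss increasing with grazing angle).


BL = A_max * theta_g / 90 = 31.8 * 44 / 90 = 15.55

15.55 dB


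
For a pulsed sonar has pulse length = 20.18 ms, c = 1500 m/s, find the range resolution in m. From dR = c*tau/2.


dR = c*tau/2 = 1500 * 20.18e-3 / 2 = 15.135

15.135 m


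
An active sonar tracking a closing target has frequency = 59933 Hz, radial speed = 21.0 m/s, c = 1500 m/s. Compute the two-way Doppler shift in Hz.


fd = 2*f*v/c = 2 * 59933 * 21.0 / 1500 = 1678.12

1678.12 Hz


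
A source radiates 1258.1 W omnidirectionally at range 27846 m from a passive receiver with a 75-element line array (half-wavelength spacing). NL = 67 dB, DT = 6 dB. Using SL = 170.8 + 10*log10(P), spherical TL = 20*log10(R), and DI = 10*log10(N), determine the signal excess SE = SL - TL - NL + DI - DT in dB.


58.65 dB


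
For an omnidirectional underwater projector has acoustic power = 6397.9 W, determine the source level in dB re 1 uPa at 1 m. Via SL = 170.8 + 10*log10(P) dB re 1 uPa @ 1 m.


208.86 dB


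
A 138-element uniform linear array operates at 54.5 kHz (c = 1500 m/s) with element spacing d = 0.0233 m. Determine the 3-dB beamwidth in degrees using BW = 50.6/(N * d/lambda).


Step 1: lambda = 1500/54500 = 0.02752 m
Step 2: d/lambda = 0.0233/0.02752 = 0.8467
Step 3: BW = 50.6/(N * d/lambda) = 50.6/(138 * 0.8467) = 0.43

0.43 deg


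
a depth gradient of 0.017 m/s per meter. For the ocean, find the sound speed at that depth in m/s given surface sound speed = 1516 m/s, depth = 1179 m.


1536.043 m/s


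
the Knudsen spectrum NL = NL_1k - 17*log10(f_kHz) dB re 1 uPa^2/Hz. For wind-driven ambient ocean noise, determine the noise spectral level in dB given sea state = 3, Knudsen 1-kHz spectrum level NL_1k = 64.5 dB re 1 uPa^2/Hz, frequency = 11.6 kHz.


NL = NL_1k - 17*log10(f_kHz) = 64.5 - 17*log10(11.6) = 64.5 - (18.1) = 46.4

46.4 dB


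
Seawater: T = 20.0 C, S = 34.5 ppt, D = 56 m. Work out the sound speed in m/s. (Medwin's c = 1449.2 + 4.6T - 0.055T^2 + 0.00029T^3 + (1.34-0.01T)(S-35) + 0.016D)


c = 1449.2 + 4.6*20.0 - 0.055*20.0^2 + 0.00029*20.0^3 + (1.34 - 0.01*20.0)*(34.5 - 35) + 0.016*56 = 1521.85

1521.85 m/s


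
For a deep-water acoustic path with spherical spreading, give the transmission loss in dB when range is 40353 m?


TL = 20*log10(40353) = 92.12

92.12 dB


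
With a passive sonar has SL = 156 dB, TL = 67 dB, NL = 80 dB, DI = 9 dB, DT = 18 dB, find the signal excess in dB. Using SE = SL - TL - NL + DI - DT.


0 dB


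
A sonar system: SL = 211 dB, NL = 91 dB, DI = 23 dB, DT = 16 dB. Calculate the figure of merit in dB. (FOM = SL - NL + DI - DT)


FOM = SL - NL + DI - DT = 211 - 91 + 23 - 16 = 127

127 dB


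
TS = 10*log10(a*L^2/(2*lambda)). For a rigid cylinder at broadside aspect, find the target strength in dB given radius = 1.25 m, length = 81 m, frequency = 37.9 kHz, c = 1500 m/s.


lambda = 1500/37900 = 0.03958 m
TS = 10*log10(1.25*81^2/(2*0.03958)) = 50.15

50.15 dB


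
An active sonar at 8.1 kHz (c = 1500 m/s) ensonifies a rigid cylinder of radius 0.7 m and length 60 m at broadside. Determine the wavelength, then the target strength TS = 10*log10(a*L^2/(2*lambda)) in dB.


Step 1: lambda = c/f = 1500/8100 = 0.18519 m
Step 2: TS = 10*log10(a*L^2/(2*lambda)) = 10*log10(0.7*60^2/(2*0.18519)) = 38.33

38.33 dB


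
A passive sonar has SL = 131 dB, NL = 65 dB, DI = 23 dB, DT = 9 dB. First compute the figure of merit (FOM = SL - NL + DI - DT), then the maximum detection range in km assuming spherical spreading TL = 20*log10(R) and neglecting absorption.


Step 1: FOM = SL - NL + DI - DT = 131 - 65 + 23 - 9 = 80 dB
Step 2: at max range FOM = TL = 20*log10(R), so R = 10^(80/20) = 10000.0 m = 10.0 km

10.0 km


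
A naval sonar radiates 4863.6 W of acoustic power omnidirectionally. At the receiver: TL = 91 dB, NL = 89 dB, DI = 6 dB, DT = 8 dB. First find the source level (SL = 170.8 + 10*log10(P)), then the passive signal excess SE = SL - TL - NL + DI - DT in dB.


Step 1: SL = 170.8 + 10*log10(4863.6) = 207.67 dB
Step 2: SE = SL - TL - NL + DI - DT = 207.67 - 91 - 89 + 6 - 8 = 25.67

25.67 dB


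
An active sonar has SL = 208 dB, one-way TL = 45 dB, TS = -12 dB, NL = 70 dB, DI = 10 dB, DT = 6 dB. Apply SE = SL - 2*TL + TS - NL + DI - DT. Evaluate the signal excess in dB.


SE = SL - 2*TL + TS - NL + DI - DT = 208 - 2*45 + (-12) - 70 + 10 - 6 = 40

40 dB


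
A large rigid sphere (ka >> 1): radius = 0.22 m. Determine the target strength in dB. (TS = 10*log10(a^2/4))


TS = 10*log10(0.22^2 / 4) = 10*log10(0.0121) = -19.17

-19.17 dB


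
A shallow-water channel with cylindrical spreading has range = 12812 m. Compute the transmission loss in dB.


TL = 10*log10(12812) = 41.08

41.08 dB


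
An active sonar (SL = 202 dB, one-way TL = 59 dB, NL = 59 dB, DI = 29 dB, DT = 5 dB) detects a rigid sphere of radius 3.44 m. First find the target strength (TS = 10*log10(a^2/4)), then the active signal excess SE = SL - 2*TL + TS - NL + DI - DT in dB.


Step 1: TS = 10*log10(3.44^2/4) = 4.71 dB
Step 2: SE = SL - 2*TL + TS - NL + DI - DT = 202 - 2*59 + (4.71) - 59 + 29 - 5 = 53.71

53.71 dB


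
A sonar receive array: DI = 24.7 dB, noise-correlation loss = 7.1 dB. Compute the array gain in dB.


17.6 dB


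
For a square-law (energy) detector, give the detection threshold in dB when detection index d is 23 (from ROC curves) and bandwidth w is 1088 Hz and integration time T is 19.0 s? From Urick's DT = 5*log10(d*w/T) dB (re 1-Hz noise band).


15.6 dB


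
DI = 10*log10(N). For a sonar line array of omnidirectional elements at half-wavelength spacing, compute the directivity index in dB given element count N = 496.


DI = 10*log10(496) = 26.95

26.95 dB


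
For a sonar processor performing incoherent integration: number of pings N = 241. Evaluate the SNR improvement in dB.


Gain = 5*log10(241) = 11.91

11.91 dB


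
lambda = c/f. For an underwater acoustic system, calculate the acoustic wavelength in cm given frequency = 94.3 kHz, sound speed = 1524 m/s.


lambda = c/f = 1524 / 94300 = 0.0162 m = 1.62 cm

1.62 cm


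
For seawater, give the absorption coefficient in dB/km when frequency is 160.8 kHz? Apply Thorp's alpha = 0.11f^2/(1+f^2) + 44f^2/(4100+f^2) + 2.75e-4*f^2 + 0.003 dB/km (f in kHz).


f^2 = 25856.64
alpha = 0.11*25856.64/(1+25856.64) + 44*25856.64/(4100+25856.64) + 2.75e-4*25856.64 + 0.003 = 45.202

45.202 dB/km


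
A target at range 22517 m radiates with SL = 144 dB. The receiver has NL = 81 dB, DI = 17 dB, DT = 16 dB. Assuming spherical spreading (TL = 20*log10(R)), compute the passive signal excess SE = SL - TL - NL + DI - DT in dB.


Step 1: TL = 20*log10(22517) = 87.05 dB
Step 2: SE = 144 - 87.05 - 81 + 17 - 16 = -23.05

-23.05 dB


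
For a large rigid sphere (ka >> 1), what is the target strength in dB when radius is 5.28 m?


8.43 dB


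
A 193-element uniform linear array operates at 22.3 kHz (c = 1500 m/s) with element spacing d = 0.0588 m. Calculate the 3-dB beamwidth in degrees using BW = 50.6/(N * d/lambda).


Step 1: lambda = 1500/22300 = 0.06726 m
Step 2: d/lambda = 0.0588/0.06726 = 0.8742
Step 3: BW = 50.6/(N * d/lambda) = 50.6/(193 * 0.8742) = 0.3

0.3 deg


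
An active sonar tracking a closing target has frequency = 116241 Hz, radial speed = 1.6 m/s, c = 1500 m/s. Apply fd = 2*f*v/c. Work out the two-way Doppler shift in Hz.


fd = 2*f*v/c = 2 * 116241 * 1.6 / 1500 = 247.98

247.98 Hz


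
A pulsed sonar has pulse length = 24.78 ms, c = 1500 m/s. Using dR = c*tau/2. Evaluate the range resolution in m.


dR = c*tau/2 = 1500 * 24.78e-3 / 2 = 18.585

18.585 m


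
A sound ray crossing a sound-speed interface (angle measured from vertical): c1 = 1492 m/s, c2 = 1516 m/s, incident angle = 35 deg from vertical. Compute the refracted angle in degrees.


sin(theta2) = (c2/c1)*sin(theta1) = (1516/1492)*sin(35 deg) = 0.5828
theta2 = arcsin(0.5828) = 35.65

35.65 deg


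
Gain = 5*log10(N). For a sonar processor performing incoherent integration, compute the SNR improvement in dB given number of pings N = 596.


Gain = 5*log10(596) = 13.88

13.88 dB


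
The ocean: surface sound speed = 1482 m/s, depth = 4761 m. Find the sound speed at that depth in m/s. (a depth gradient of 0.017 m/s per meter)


c = 1482 + 0.017 * 4761 = 1562.937

1562.937 m/s


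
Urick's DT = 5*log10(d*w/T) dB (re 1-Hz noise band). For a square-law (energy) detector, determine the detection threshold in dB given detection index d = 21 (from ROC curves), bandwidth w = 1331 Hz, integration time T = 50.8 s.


13.7 dB


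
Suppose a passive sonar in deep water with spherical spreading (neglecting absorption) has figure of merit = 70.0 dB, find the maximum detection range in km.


3.16 km


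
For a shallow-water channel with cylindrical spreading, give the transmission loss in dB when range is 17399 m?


42.41 dB


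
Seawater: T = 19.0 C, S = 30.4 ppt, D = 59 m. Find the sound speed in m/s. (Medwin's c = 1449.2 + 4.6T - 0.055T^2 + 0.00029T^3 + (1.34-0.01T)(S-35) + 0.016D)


c = 1449.2 + 4.6*19.0 - 0.055*19.0^2 + 0.00029*19.0^3 + (1.34 - 0.01*19.0)*(30.4 - 35) + 0.016*59 = 1514.39

1514.39 m/s


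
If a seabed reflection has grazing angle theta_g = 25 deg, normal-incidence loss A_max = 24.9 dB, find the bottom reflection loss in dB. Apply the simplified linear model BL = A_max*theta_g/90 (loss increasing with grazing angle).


BL = A_max * theta_g / 90 = 24.9 * 25 / 90 = 6.92

6.92 dB


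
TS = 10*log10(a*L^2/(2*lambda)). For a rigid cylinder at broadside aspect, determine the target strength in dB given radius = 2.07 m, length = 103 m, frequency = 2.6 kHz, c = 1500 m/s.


lambda = 1500/2600 = 0.57692 m
TS = 10*log10(2.07*103^2/(2*0.57692)) = 42.79

42.79 dB


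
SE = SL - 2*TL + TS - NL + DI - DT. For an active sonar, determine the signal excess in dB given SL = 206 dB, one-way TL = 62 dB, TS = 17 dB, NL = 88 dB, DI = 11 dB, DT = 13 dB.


SE = SL - 2*TL + TS - NL + DI - DT = 206 - 2*62 + (17) - 88 + 11 - 13 = 9

9 dB


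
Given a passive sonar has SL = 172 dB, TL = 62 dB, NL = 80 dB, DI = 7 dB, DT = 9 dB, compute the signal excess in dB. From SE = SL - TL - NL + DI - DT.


28 dB


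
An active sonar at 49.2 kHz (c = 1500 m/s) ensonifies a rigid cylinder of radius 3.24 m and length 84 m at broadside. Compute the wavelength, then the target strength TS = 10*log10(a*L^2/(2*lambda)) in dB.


Step 1: lambda = c/f = 1500/49200 = 0.03049 m
Step 2: TS = 10*log10(a*L^2/(2*lambda)) = 10*log10(3.24*84^2/(2*0.03049)) = 55.74

55.74 dB


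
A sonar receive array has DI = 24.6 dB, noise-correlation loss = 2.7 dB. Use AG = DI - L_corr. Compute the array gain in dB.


AG = DI - L_corr = 24.6 - 2.7 = 21.9

21.9 dB


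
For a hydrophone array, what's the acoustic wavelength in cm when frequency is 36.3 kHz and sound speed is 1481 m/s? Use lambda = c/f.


lambda = c/f = 1481 / 36300 = 0.0408 m = 4.08 cm

4.08 cm


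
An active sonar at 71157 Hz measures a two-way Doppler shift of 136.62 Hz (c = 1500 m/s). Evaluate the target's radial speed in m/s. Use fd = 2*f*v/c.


From fd = 2*f*v/c, v = c*fd/(2*f) = 1500 * 136.62 / (2*71157) = 1.44

1.44 m/s


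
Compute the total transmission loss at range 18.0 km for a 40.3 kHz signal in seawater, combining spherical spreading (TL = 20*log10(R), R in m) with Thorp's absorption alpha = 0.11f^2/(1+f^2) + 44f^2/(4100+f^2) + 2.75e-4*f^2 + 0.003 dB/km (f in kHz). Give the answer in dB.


319.89 dB


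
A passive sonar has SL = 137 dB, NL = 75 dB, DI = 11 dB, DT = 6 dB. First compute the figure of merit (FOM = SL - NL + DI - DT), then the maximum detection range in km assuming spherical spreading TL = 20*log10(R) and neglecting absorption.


Step 1: FOM = SL - NL + DI - DT = 137 - 75 + 11 - 6 = 67 dB
Step 2: at max range FOM = TL = 20*log10(R), so R = 10^(67/20) = 2238.72 m = 2.24 km

2.24 km


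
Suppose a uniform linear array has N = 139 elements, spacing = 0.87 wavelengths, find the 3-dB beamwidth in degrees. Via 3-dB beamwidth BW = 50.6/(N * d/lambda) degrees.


0.42 deg


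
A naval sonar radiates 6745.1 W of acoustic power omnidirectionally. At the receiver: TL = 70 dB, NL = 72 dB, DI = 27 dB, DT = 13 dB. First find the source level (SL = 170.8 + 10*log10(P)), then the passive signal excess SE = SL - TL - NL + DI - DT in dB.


Step 1: SL = 170.8 + 10*log10(6745.1) = 209.09 dB
Step 2: SE = SL - TL - NL + DI - DT = 209.09 - 70 - 72 + 27 - 13 = 81.09

81.09 dB


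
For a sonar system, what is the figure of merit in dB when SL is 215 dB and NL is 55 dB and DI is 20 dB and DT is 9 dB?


FOM = SL - NL + DI - DT = 215 - 55 + 20 - 9 = 171

171 dB


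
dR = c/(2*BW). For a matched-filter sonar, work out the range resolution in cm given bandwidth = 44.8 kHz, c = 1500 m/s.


1.67 cm


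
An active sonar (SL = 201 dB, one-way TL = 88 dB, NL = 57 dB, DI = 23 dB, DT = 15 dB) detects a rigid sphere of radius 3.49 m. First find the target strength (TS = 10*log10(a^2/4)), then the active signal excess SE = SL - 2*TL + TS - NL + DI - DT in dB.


Step 1: TS = 10*log10(3.49^2/4) = 4.84 dB
Step 2: SE = SL - 2*TL + TS - NL + DI - DT = 201 - 2*88 + (4.84) - 57 + 23 - 15 = -19.16

-19.16 dB


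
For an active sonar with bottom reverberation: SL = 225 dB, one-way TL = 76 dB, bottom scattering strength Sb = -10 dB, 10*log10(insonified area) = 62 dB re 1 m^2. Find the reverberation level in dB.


RL = SL - 2*TL + Sb + 10*log10(A) = 225 - 2*76 + (-10) + 62 = 125

125 dB


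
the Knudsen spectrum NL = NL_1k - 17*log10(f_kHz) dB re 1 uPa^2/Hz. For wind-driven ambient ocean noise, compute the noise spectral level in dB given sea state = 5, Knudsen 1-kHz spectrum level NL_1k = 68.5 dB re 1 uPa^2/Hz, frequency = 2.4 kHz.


NL = NL_1k - 17*log10(f_kHz) = 68.5 - 17*log10(2.4) = 68.5 - (6.46) = 62.04

62.04 dB


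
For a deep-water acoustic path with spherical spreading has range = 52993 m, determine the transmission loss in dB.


94.48 dB


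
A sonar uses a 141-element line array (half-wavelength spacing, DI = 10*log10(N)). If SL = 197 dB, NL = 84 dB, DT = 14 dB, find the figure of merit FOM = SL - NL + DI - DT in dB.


Step 1: DI = 10*log10(141) = 21.49 dB
Step 2: FOM = SL - NL + DI - DT = 197 - 84 + 21.49 - 14 = 120.49

120.49 dB


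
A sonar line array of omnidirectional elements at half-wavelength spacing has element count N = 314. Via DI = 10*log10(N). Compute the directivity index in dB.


DI = 10*log10(314) = 24.97

24.97 dB


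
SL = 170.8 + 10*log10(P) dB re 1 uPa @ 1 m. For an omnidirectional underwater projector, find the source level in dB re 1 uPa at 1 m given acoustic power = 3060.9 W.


SL = 170.8 + 10*log10(3060.9) = 170.8 + 34.86 = 205.66

205.66 dB


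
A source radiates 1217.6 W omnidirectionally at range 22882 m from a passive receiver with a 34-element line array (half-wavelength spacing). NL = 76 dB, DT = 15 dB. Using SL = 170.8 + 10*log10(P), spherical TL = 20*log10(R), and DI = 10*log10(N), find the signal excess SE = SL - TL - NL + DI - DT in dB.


38.78 dB


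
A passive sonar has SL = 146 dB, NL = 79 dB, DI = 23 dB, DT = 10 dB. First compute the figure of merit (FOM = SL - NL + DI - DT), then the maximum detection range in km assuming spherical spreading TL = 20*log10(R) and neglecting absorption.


Step 1: FOM = SL - NL + DI - DT = 146 - 79 + 23 - 10 = 80 dB
Step 2: at max range FOM = TL = 20*log10(R), so R = 10^(80/20) = 10000.0 m = 10.0 km

10.0 km


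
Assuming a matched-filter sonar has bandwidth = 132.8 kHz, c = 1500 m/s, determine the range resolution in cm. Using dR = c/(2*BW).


0.56 cm


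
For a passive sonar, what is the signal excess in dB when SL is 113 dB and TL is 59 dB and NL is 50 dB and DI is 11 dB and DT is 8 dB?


7 dB


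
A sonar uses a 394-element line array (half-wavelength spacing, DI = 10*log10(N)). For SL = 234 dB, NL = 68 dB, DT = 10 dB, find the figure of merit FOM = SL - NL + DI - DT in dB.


Step 1: DI = 10*log10(394) = 25.95 dB
Step 2: FOM = SL - NL + DI - DT = 234 - 68 + 25.95 - 10 = 181.95

181.95 dB


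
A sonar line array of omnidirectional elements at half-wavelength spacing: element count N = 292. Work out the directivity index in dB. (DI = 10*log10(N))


24.65 dB


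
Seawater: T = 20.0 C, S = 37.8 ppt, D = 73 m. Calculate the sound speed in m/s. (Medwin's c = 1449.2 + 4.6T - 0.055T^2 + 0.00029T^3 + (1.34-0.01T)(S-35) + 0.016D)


1525.88 m/s


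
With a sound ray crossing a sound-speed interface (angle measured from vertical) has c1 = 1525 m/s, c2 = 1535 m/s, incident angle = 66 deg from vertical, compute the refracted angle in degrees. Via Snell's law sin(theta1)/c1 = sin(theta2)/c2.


sin(theta2) = (c2/c1)*sin(theta1) = (1535/1525)*sin(66 deg) = 0.91954
theta2 = arcsin(0.91954) = 66.86

66.86 deg


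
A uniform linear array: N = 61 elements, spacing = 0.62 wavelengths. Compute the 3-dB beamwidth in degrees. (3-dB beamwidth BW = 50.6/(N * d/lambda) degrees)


1.34 deg


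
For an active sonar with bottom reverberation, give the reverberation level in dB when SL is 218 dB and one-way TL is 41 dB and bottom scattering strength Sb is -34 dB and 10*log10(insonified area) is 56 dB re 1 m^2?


RL = SL - 2*TL + Sb + 10*log10(A) = 218 - 2*41 + (-34) + 56 = 158

158 dB


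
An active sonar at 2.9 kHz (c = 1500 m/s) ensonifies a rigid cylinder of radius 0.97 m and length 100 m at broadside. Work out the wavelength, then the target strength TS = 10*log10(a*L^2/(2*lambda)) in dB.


Step 1: lambda = c/f = 1500/2900 = 0.51724 m
Step 2: TS = 10*log10(a*L^2/(2*lambda)) = 10*log10(0.97*100^2/(2*0.51724)) = 39.72

39.72 dB


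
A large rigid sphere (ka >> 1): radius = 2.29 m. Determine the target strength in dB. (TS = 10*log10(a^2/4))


1.18 dB


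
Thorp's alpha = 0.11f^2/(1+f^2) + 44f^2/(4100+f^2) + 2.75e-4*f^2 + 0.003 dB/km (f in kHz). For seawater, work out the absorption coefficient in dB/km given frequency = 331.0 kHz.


f^2 = 109561.0
alpha = 0.11*109561.0/(1+109561.0) + 44*109561.0/(4100+109561.0) + 2.75e-4*109561.0 + 0.003 = 72.655

72.655 dB/km


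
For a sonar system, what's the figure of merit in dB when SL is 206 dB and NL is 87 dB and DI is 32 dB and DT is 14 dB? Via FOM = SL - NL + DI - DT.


FOM = SL - NL + DI - DT = 206 - 87 + 32 - 14 = 137

137 dB


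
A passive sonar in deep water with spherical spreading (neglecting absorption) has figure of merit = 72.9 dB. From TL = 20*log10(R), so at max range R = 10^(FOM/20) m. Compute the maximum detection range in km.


4.42 km


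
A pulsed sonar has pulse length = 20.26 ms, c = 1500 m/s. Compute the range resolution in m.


dR = c*tau/2 = 1500 * 20.26e-3 / 2 = 15.195

15.195 m


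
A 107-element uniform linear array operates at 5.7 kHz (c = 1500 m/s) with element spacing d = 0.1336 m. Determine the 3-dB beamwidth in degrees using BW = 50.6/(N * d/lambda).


0.93 deg


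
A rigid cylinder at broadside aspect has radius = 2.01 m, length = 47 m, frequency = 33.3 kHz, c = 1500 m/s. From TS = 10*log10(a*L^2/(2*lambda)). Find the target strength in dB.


46.93 dB


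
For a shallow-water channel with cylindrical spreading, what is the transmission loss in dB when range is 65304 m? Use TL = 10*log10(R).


TL = 10*log10(65304) = 48.15

48.15 dB


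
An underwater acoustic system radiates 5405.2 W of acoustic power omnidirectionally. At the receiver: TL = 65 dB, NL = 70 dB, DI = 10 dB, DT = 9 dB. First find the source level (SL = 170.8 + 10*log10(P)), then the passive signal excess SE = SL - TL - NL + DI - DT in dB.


Step 1: SL = 170.8 + 10*log10(5405.2) = 208.13 dB
Step 2: SE = SL - TL - NL + DI - DT = 208.13 - 65 - 70 + 10 - 9 = 74.13

74.13 dB


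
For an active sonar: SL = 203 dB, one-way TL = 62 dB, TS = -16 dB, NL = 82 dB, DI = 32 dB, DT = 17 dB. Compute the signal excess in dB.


SE = SL - 2*TL + TS - NL + DI - DT = 203 - 2*62 + (-16) - 82 + 32 - 17 = -4

-4 dB


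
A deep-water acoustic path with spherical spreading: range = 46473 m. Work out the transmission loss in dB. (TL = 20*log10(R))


TL = 20*log10(46473) = 93.34

93.34 dB


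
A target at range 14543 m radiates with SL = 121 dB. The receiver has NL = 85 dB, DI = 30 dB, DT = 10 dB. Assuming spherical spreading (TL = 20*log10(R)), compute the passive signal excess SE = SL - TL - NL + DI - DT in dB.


Step 1: TL = 20*log10(14543) = 83.25 dB
Step 2: SE = 121 - 83.25 - 85 + 30 - 10 = -27.25

-27.25 dB


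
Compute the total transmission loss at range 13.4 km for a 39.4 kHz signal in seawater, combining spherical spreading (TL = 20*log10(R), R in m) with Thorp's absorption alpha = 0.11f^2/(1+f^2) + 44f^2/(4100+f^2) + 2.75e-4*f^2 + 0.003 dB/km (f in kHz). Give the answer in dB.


Step 1 (Thorp): alpha = 0.11*1552.36/(1+1552.36) + 44*1552.36/(4100+1552.36) + 2.75e-4*1552.36 + 0.003 = 12.624 dB/km
Step 2: TL_spread = 20*log10(13400) = 82.54 dB
Step 3: TL_abs = alpha*R = 12.624 * 13.4 = 169.16 dB
Step 4: TL_total = 82.54 + 169.16 = 251.7

251.7 dB


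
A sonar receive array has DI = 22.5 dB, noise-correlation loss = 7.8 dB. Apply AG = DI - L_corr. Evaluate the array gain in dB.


AG = DI - L_corr = 22.5 - 7.8 = 14.7

14.7 dB


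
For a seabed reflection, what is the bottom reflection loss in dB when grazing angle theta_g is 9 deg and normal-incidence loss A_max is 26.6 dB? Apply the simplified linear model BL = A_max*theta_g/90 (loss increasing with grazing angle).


BL = A_max * theta_g / 90 = 26.6 * 9 / 90 = 2.66

2.66 dB


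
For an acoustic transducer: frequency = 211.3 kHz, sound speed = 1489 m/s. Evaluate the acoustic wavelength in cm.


0.7 cm


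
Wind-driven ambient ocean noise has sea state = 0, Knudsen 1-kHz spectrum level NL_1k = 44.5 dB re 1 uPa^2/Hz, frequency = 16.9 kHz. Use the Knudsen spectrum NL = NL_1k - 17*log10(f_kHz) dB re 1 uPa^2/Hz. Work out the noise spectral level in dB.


NL = NL_1k - 17*log10(f_kHz) = 44.5 - 17*log10(16.9) = 44.5 - (20.87) = 23.63

23.63 dB


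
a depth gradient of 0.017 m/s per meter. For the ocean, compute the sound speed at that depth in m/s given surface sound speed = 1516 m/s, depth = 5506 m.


c = 1516 + 0.017 * 5506 = 1609.602

1609.602 m/s


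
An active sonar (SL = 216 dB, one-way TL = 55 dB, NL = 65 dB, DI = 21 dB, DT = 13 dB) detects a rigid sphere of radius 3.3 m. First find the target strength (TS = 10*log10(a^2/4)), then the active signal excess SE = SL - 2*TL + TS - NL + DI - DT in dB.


Step 1: TS = 10*log10(3.3^2/4) = 4.35 dB
Step 2: SE = SL - 2*TL + TS - NL + DI - DT = 216 - 2*55 + (4.35) - 65 + 21 - 13 = 53.35

53.35 dB


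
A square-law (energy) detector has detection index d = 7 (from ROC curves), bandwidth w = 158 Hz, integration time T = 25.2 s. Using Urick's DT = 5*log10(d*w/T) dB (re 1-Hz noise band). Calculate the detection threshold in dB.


DT = 5*log10(d*w/T) = 5*log10(7 * 158 / 25.2) = 5*log10(43.89) = 8.21

8.21 dB


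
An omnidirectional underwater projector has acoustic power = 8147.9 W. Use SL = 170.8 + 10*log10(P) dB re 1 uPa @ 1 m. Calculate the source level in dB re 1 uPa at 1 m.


SL = 170.8 + 10*log10(8147.9) = 170.8 + 39.11 = 209.91

209.91 dB


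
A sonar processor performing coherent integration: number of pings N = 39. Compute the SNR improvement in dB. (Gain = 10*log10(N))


Gain = 10*log10(39) = 15.91

15.91 dB


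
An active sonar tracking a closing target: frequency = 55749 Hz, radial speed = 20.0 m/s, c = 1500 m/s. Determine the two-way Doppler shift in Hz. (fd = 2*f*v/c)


fd = 2*f*v/c = 2 * 55749 * 20.0 / 1500 = 1486.64

1486.64 Hz


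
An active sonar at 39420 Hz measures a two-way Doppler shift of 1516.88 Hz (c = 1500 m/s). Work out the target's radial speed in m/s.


From fd = 2*f*v/c, v = c*fd/(2*f) = 1500 * 1516.88 / (2*39420) = 28.86

28.86 m/s


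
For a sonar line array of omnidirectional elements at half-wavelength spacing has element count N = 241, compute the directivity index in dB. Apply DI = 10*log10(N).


23.82 dB


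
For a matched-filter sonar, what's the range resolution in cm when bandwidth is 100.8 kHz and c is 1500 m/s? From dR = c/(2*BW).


dR = c/(2*BW) = 1500 / (2 * 100.8e3) = 0.0074 m = 0.74 cm

0.74 cm


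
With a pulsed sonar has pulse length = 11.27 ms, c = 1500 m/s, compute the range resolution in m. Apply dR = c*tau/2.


dR = c*tau/2 = 1500 * 11.27e-3 / 2 = 8.4525

8.4525 m


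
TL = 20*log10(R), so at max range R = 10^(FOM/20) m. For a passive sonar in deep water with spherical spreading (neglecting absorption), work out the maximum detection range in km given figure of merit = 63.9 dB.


At max range FOM = TL, so 20*log10(R) = 63.9
R = 10^(63.9/20) = 1566.75 m = 1.57 km

1.57 km


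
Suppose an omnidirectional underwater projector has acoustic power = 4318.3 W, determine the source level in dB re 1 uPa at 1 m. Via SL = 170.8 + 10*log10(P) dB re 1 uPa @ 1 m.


207.15 dB


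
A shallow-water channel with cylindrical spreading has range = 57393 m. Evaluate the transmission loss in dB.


TL = 10*log10(57393) = 47.59

47.59 dB


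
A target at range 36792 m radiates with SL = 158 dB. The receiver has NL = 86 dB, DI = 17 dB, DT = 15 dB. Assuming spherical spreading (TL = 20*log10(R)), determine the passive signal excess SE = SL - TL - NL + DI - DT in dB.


Step 1: TL = 20*log10(36792) = 91.32 dB
Step 2: SE = 158 - 91.32 - 86 + 17 - 15 = -17.32

-17.32 dB


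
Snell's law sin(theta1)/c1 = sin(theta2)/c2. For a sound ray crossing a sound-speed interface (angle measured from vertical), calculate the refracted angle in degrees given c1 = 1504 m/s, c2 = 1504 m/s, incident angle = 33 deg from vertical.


sin(theta2) = (c2/c1)*sin(theta1) = (1504/1504)*sin(33 deg) = 0.54464
theta2 = arcsin(0.54464) = 33.0

33.0 deg


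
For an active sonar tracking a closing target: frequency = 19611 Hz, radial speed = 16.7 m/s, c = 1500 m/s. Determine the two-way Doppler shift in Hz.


fd = 2*f*v/c = 2 * 19611 * 16.7 / 1500 = 436.67

436.67 Hz


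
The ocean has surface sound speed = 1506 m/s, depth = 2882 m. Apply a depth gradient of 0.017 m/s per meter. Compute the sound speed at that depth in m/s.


1554.994 m/s


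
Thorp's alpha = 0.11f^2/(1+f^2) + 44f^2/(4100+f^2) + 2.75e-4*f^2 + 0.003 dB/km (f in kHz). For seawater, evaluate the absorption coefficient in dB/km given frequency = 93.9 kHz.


32.572 dB/km


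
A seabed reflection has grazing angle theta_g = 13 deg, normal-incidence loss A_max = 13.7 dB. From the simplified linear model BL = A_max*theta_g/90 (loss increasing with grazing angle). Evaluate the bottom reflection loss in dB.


1.98 dB


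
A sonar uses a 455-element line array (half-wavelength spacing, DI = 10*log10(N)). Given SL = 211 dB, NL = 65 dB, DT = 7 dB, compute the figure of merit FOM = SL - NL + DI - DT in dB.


165.58 dB


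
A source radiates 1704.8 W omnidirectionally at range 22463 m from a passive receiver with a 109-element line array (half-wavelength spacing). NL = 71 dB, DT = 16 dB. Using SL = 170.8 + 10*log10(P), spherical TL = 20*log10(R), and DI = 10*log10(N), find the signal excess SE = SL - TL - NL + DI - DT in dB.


Step 1: SL = 170.8 + 10*log10(1704.8) = 203.12 dB
Step 2: TL = 20*log10(22463) = 87.03 dB
Step 3: DI = 10*log10(109) = 20.37 dB
Step 4: SE = SL - TL - NL + DI - DT = 203.12 - 87.03 - 71 + 20.37 - 16 = 49.46

49.46 dB


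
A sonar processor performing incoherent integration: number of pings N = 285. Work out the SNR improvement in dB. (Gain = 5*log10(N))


Gain = 5*log10(285) = 12.27

12.27 dB


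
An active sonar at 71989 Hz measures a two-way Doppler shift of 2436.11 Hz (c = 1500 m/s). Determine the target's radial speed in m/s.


From fd = 2*f*v/c, v = c*fd/(2*f) = 1500 * 2436.11 / (2*71989) = 25.38

25.38 m/s


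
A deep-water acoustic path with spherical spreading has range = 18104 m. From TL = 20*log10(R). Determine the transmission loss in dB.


TL = 20*log10(18104) = 85.16

85.16 dB


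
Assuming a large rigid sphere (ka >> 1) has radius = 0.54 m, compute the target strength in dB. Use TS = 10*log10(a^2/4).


-11.37 dB


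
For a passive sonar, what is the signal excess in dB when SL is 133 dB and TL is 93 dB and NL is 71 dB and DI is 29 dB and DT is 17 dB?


SE = SL - TL - NL + DI - DT = 133 - 93 - 71 + 29 - 17 = -19

-19 dB


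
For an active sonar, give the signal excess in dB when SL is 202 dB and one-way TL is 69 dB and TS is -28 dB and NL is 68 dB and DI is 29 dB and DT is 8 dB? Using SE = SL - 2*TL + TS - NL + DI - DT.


SE = SL - 2*TL + TS - NL + DI - DT = 202 - 2*69 + (-28) - 68 + 29 - 8 = -11

-11 dB


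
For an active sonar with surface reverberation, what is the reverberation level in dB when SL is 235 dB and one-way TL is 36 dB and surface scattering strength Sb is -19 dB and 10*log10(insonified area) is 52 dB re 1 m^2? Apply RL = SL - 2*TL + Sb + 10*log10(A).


RL = SL - 2*TL + Sb + 10*log10(A) = 235 - 2*36 + (-19) + 52 = 196

196 dB


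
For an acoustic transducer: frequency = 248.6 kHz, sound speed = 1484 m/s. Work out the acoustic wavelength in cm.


lambda = c/f = 1484 / 248600 = 0.006 m = 0.6 cm

0.6 cm


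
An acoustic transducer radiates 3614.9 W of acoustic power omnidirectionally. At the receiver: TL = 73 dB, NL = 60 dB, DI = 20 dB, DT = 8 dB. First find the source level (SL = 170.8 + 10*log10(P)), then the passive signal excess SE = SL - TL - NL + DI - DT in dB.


Step 1: SL = 170.8 + 10*log10(3614.9) = 206.38 dB
Step 2: SE = SL - TL - NL + DI - DT = 206.38 - 73 - 60 + 20 - 8 = 85.38

85.38 dB


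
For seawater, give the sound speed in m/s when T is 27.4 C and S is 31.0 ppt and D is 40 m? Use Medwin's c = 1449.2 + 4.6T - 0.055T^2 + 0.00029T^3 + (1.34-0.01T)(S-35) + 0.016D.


c = 1449.2 + 4.6*27.4 - 0.055*27.4^2 + 0.00029*27.4^3 + (1.34 - 0.01*27.4)*(31.0 - 35) + 0.016*40 = 1536.29

1536.29 m/s


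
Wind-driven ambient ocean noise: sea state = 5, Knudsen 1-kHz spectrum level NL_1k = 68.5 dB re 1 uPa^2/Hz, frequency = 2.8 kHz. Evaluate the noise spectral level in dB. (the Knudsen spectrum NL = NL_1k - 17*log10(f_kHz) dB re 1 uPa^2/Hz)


60.9 dB


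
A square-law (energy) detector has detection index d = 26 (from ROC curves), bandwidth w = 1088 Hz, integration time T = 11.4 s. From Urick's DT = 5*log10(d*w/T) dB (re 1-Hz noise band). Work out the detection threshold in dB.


16.97 dB


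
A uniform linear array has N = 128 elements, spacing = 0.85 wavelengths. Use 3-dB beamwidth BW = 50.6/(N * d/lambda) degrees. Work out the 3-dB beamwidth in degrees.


BW = 50.6 / (128 * 0.85) = 50.6 / 108.8 = 0.47

0.47 deg


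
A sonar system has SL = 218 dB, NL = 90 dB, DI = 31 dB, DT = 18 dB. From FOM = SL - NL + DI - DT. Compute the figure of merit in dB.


FOM = SL - NL + DI - DT = 218 - 90 + 31 - 18 = 141

141 dB


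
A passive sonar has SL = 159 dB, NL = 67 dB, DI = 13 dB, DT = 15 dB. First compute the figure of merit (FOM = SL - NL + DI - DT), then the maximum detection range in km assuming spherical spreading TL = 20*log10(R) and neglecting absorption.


Step 1: FOM = SL - NL + DI - DT = 159 - 67 + 13 - 15 = 90 dB
Step 2: at max range FOM = TL = 20*log10(R), so R = 10^(90/20) = 31622.78 m = 31.62 km

31.62 km


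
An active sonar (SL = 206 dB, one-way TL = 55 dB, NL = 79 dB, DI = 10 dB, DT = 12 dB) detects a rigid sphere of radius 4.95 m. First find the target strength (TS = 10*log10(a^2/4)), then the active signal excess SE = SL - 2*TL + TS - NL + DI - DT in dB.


Step 1: TS = 10*log10(4.95^2/4) = 7.87 dB
Step 2: SE = SL - 2*TL + TS - NL + DI - DT = 206 - 2*55 + (7.87) - 79 + 10 - 12 = 22.87

22.87 dB


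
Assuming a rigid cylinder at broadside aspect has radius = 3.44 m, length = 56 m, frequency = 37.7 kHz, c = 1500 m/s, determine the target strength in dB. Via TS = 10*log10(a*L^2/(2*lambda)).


51.32 dB


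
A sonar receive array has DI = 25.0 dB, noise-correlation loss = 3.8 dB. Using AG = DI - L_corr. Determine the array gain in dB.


AG = DI - L_corr = 25.0 - 3.8 = 21.2

21.2 dB


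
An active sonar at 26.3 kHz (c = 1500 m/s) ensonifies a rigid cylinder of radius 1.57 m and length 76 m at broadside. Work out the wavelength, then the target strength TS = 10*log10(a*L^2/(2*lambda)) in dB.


Step 1: lambda = c/f = 1500/26300 = 0.05703 m
Step 2: TS = 10*log10(a*L^2/(2*lambda)) = 10*log10(1.57*76^2/(2*0.05703)) = 49.0

49.0 dB


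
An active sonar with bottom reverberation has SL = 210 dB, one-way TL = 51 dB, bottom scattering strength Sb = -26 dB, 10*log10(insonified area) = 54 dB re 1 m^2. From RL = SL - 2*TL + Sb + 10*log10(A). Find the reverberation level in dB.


RL = SL - 2*TL + Sb + 10*log10(A) = 210 - 2*51 + (-26) + 54 = 136

136 dB


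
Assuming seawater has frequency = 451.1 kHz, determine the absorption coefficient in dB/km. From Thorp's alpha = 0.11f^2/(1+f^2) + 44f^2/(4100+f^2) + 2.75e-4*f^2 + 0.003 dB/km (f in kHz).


f^2 = 203491.21
alpha = 0.11*203491.21/(1+203491.21) + 44*203491.21/(4100+203491.21) + 2.75e-4*203491.21 + 0.003 = 99.204

99.204 dB/km
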